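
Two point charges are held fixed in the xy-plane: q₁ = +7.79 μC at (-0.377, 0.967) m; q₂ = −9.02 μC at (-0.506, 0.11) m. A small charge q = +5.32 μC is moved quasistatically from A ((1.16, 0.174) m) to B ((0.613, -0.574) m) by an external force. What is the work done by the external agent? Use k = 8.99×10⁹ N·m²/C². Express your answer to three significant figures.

-0.0822 J

For quasistatic motion the external work equals the change in potential energy: W_ext = qΔV = q(V_B − V_A).
At A: distances to the source charges are 1.73 m, 1.67 m; V_A = Σ kqᵢ/rᵢ = -8150 V.
At B: distances to the source charges are 1.83 m, 1.31 m; V_B = Σ kqᵢ/rᵢ = -2.36×10⁴ V.
ΔV = V_B − V_A = -1.54×10⁴ V.
W_ext = qΔV = (5.32×10⁻⁶ C)(-1.54×10⁴ V) = -0.0822 J.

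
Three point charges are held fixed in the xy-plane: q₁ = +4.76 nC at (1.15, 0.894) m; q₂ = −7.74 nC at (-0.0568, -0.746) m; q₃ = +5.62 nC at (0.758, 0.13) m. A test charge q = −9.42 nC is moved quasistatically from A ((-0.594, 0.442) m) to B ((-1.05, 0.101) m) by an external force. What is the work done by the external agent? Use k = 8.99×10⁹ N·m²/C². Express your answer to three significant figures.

For quasistatic motion the external work equals the change in potential energy: W_ext = qΔV = q(V_B − V_A).
At A: distances to the source charges are 1.80 m, 1.30 m, 1.39 m; V_A = Σ kqᵢ/rᵢ = 6.80 V.
At B: distances to the source charges are 2.34 m, 1.31 m, 1.81 m; V_B = Σ kqᵢ/rᵢ = -7.07 V.
ΔV = V_B − V_A = -13.9 V.
W_ext = qΔV = (-9.42×10⁻⁹ C)(-13.9 V) = 1.31×10⁻⁷ J.

1.31×10⁻⁷ J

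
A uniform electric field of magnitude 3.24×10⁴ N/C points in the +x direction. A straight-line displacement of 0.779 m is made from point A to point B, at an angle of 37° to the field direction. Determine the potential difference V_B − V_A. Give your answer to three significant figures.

-2.02×10⁴ V

Only the component of displacement along E changes the potential: ΔV = −E·d·cosθ.
ΔV = −(3.24×10⁴ V/m)(0.779 m)cos37° = -2.02×10⁴ V.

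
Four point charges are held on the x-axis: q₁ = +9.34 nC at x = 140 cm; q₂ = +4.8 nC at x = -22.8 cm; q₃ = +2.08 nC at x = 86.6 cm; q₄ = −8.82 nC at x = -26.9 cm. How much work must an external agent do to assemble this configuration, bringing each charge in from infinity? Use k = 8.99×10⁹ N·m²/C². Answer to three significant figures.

The work to assemble the configuration equals its total potential energy, U = Σ kqᵢqⱼ/rᵢⱼ over all pairs.
Pair separations: r₁₂ = 1.63 m, r₁₃ = 0.534 m, r₁₄ = 1.67 m, r₂₃ = 1.09 m, r₂₄ = 0.0410 m, r₃₄ = 1.14 m.
Summing all 6 pair terms gives U = -9.22×10⁻⁶ J.

-9.22×10⁻⁶ J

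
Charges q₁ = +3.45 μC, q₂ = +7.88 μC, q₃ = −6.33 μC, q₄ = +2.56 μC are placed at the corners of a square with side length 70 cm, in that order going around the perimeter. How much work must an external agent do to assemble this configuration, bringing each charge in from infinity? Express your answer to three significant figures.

The work to assemble the configuration equals its total potential energy, U = Σ kqᵢqⱼ/rᵢⱼ over all pairs.
The four side pairs have separation 0.700 m and the two diagonal pairs 0.990 m.
Summing all 6 pair terms gives U = -0.401 J.

-0.401 J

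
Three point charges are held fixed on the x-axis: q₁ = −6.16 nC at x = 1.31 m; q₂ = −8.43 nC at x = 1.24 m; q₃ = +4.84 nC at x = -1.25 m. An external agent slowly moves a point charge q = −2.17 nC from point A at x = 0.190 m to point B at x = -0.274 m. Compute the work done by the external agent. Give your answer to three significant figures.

For quasistatic motion the external work equals the change in potential energy: W_ext = qΔV = q(V_B − V_A).
At A: distances to the source charges are 1.12 m, 1.05 m, 1.44 m; V_A = Σ kqᵢ/rᵢ = -91.4 V.
At B: distances to the source charges are 1.58 m, 1.51 m, 0.976 m; V_B = Σ kqᵢ/rᵢ = -40.4 V.
ΔV = V_B − V_A = 51.0 V.
W_ext = qΔV = (-2.17×10⁻⁹ C)(51.0 V) = -1.11×10⁻⁷ J.

-1.11×10⁻⁷ J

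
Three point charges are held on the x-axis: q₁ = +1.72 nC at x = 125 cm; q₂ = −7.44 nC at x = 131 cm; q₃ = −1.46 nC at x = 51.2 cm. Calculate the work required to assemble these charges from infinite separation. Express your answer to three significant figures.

-1.83×10⁻⁶ J

The assembly work is the sum of pairwise potential energies, U = Σ_{i<j} kqᵢqⱼ/rᵢⱼ.
Pair separations: r₁₂ = 0.0600 m, r₁₃ = 0.738 m, r₂₃ = 0.798 m.
U = (-1.92×10⁻⁶) + (-3.06×10⁻⁸) + (1.22×10⁻⁷) = -1.83×10⁻⁶ J.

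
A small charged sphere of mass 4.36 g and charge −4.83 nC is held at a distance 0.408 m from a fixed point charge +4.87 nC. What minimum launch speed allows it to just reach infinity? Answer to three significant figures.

To just escape, total mechanical energy must reach zero at infinity: ½mv²_min + U = 0, so ½mv²_min = −U = |kQq|/r.
|U| = |kQq|/r = (8.99×10⁹ N·m²/C²)(4.87×10⁻⁹)(4.83×10⁻⁹)/(0.408) = 5.18×10⁻⁷ J.
v_min = √(2|U|/m) = √(2·5.18×10⁻⁷/4.36×10⁻³) = 0.0154 m/s.

0.0154 m/s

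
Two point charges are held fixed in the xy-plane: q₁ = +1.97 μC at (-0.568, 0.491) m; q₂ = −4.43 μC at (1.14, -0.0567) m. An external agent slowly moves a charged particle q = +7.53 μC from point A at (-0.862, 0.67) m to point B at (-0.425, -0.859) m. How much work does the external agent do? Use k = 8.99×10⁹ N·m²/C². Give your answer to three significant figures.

For quasistatic motion the external work equals the change in potential energy: W_ext = qΔV = q(V_B − V_A).
At A: distances to the source charges are 0.344 m, 2.13 m; V_A = Σ kqᵢ/rᵢ = 3.28×10⁴ V.
At B: distances to the source charges are 1.36 m, 1.76 m; V_B = Σ kqᵢ/rᵢ = -9600 V.
ΔV = V_B − V_A = -4.24×10⁴ V.
W_ext = qΔV = (7.53×10⁻⁶ C)(-4.24×10⁴ V) = -0.319 J.

-0.319 J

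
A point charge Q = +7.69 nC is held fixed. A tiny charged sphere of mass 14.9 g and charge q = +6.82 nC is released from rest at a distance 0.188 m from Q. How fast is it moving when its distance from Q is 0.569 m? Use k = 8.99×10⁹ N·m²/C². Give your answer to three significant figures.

0.0150 m/s

Only the electrostatic force acts, so mechanical energy is conserved: ½mv² = U₁ − U₂ = kQq(1/r₁ − 1/r₂).
U₁ − U₂ = (8.99×10⁹ N·m²/C²)(7.69×10⁻⁹ C)(6.82×10⁻⁹ C)(1/0.188 − 1/0.569) = 1.68×10⁻⁶ J.
v = √(2·1.68×10⁻⁶/0.0149) = 0.0150 m/s.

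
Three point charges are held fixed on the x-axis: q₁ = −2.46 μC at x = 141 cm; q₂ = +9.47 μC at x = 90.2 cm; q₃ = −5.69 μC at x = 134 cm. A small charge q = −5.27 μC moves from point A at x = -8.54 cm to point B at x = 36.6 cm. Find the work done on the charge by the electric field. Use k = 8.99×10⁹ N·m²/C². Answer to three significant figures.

0.261 J

The work done by the electric force is W_field = −ΔU = −q(V_B − V_A) = q(V_A − V_B).
At A: distances to the source charges are 1.50 m, 0.987 m, 1.43 m; V_A = Σ kqᵢ/rᵢ = 3.55×10⁴ V.
At B: distances to the source charges are 1.04 m, 0.536 m, 0.974 m; V_B = Σ kqᵢ/rᵢ = 8.51×10⁴ V.
ΔV = V_B − V_A = 4.96×10⁴ V.
W_field = −qΔV = −(-5.27×10⁻⁶ C)(4.96×10⁴ V) = 0.261 J.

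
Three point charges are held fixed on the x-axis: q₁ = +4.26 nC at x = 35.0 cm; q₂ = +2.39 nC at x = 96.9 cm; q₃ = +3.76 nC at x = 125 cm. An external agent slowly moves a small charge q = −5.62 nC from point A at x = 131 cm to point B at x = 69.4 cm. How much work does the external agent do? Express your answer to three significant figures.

2.34×10⁻⁶ J

For quasistatic motion the external work equals the change in potential energy: W_ext = qΔV = q(V_B − V_A).
At A: distances to the source charges are 0.960 m, 0.341 m, 0.0600 m; V_A = Σ kqᵢ/rᵢ = 666 V.
At B: distances to the source charges are 0.344 m, 0.275 m, 0.556 m; V_B = Σ kqᵢ/rᵢ = 250 V.
ΔV = V_B − V_A = -416 V.
W_ext = qΔV = (-5.62×10⁻⁹ C)(-416 V) = 2.34×10⁻⁶ J.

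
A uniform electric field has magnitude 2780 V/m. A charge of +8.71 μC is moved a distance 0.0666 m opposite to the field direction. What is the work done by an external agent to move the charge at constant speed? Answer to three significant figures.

The potential change for a displacement 0.0666 m opposite to the field direction is ΔV = +Ed = 185 V.
W_ext = qΔV = 1.61×10⁻³ J.

1.61×10⁻³ J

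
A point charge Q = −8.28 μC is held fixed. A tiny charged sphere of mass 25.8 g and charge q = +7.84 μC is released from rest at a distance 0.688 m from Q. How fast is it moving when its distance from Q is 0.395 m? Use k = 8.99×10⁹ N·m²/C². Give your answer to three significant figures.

Only the electrostatic force acts, so mechanical energy is conserved: ½mv² = U₁ − U₂ = kQq(1/r₁ − 1/r₂).
U₁ − U₂ = (8.99×10⁹ N·m²/C²)(-8.28×10⁻⁶ C)(7.84×10⁻⁶ C)(1/0.688 − 1/0.395) = 0.629 J.
v = √(2·0.629/0.0258) = 6.98 m/s.

6.98 m/s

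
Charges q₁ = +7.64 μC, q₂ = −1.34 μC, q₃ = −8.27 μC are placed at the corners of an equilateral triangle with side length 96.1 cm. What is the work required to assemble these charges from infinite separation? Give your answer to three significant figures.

The assembly work is the sum of pairwise potential energies, U = Σ_{i<j} kqᵢqⱼ/rᵢⱼ.
All three pair separations equal the side length, 0.961 m.
U = (-0.0958) + (-0.591) + (0.104) = -0.583 J.

-0.583 J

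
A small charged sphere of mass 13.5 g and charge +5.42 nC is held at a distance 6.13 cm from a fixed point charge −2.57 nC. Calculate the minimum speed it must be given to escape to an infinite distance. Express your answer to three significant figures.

0.0174 m/s

To just escape, total mechanical energy must reach zero at infinity: ½mv²_min + U = 0, so ½mv²_min = −U = |kQq|/r.
|U| = |kQq|/r = (8.99×10⁹ N·m²/C²)(2.57×10⁻⁹)(5.42×10⁻⁹)/(0.0613) = 2.04×10⁻⁶ J.
v_min = √(2|U|/m) = √(2·2.04×10⁻⁶/0.0135) = 0.0174 m/s.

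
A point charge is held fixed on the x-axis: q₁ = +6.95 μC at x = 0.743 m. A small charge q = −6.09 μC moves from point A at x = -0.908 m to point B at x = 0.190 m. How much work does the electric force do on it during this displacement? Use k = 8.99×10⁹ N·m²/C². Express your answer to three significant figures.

The work done by the electric force is W_field = −ΔU = −q(V_B − V_A) = q(V_A − V_B).
At A: distance to the source charge is 1.65 m; V_A = kq₁/r = 3.78×10⁴ V.
At B: distance to the source charge is 0.553 m; V_B = kq₁/r = 1.13×10⁵ V.
ΔV = V_B − V_A = 7.51×10⁴ V.
W_field = −qΔV = −(-6.09×10⁻⁶ C)(7.51×10⁴ V) = 0.458 J.

0.458 J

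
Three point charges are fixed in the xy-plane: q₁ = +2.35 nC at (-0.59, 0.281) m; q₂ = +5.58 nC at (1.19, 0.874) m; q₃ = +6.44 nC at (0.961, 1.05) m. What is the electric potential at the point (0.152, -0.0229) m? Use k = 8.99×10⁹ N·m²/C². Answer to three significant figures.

106 V

Electric potential is a scalar, so the contributions from each charge add algebraically: V = Σ kqᵢ/rᵢ.
Distances from the field point to each charge: r₁ = 0.802 m, r₂ = 1.37 m, r₃ = 1.34 m.
V = k[(2.35×10⁻⁹)/(0.802) + (5.58×10⁻⁹)/(1.37) + (6.44×10⁻⁹)/(1.34)] = 106 V.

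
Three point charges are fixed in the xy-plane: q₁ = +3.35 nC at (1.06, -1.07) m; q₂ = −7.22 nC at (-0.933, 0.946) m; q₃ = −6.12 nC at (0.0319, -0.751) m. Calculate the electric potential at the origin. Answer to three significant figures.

Electric potential is a scalar, so the contributions from each charge add algebraically: V = Σ kqᵢ/rᵢ.
Distances from the field point to each charge: r₁ = 1.51 m, r₂ = 1.33 m, r₃ = 0.752 m.
V = k[(3.35×10⁻⁹)/(1.51) + (-7.22×10⁻⁹)/(1.33) + (-6.12×10⁻⁹)/(0.752)] = -102 V.

-102 V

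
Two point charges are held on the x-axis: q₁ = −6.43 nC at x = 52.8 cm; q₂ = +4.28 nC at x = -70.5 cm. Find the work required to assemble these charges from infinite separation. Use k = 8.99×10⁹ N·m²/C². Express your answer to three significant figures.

The assembly work is the sum of pairwise potential energies, U = Σ_{i<j} kqᵢqⱼ/rᵢⱼ.
Pair separations: r₁₂ = 1.23 m.
U = (-2.01×10⁻⁷) = -2.01×10⁻⁷ J.

-2.01×10⁻⁷ J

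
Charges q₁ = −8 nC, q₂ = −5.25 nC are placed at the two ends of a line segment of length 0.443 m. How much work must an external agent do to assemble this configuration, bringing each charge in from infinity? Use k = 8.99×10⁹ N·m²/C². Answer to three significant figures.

8.52×10⁻⁷ J

The assembly work is the sum of pairwise potential energies, U = Σ_{i<j} kqᵢqⱼ/rᵢⱼ.
The separation is r = 0.443 m.
U = (8.52×10⁻⁷) = 8.52×10⁻⁷ J.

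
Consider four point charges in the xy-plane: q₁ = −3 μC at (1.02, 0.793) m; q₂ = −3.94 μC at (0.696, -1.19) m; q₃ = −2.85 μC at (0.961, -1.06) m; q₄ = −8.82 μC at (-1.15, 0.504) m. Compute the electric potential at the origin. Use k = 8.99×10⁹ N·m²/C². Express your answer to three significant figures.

Electric potential is a scalar, so the contributions from each charge add algebraically: V = Σ kqᵢ/rᵢ.
Distances from the field point to each charge: r₁ = 1.29 m, r₂ = 1.38 m, r₃ = 1.43 m, r₄ = 1.26 m.
V = k[(-3.00×10⁻⁶)/(1.29) + (-3.94×10⁻⁶)/(1.38) + (-2.85×10⁻⁶)/(1.43) + (-8.82×10⁻⁶)/(1.26)] = -1.28×10⁵ V.

-1.28×10⁵ V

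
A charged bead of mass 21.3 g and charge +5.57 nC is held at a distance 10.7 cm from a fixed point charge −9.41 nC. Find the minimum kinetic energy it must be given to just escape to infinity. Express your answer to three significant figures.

4.40×10⁻⁶ J

To just escape, total mechanical energy must reach zero at infinity: ½mv²_min + U = 0, so ½mv²_min = −U = |kQq|/r.
|U| = |kQq|/r = (8.99×10⁹ N·m²/C²)(9.41×10⁻⁹)(5.57×10⁻⁹)/(0.107) = 4.40×10⁻⁶ J.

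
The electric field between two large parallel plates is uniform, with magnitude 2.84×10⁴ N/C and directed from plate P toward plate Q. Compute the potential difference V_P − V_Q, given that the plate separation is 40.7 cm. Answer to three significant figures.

1.16×10⁴ V

In a uniform field, potential decreases in the direction of E: ΔV = −E·d for a displacement d parallel to E.
Going from Q to P is a displacement of 40.7 cm opposite to the field, so V_P − V_Q = +Ed = 1.16×10⁴ V.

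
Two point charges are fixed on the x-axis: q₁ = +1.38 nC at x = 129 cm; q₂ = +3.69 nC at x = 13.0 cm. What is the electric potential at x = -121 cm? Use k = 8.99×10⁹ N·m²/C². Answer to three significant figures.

The total potential is the scalar sum of each charge's contribution, V = Σ kqᵢ/rᵢ.
Distances from the field point to each charge: r₁ = 2.50 m, r₂ = 1.34 m.
V = k[(1.38×10⁻⁹)/(2.50) + (3.69×10⁻⁹)/(1.34)] = 29.7 V.

29.7 V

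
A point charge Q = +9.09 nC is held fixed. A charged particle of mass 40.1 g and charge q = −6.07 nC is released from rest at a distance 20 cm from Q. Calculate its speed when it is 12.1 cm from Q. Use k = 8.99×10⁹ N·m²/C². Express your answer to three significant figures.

Only the electrostatic force acts, so mechanical energy is conserved: ½mv² = U₁ − U₂ = kQq(1/r₁ − 1/r₂).
U₁ − U₂ = (8.99×10⁹ N·m²/C²)(9.09×10⁻⁹ C)(-6.07×10⁻⁹ C)(1/0.200 − 1/0.121) = 1.62×10⁻⁶ J.
v = √(2·1.62×10⁻⁶/0.0401) = 8.99×10⁻³ m/s.

8.99×10⁻³ m/s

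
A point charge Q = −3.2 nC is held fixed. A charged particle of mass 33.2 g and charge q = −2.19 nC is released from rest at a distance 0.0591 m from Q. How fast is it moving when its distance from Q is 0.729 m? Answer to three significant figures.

7.68×10⁻³ m/s

Only the electrostatic force acts, so mechanical energy is conserved: ½mv² = U₁ − U₂ = kQq(1/r₁ − 1/r₂).
U₁ − U₂ = (8.99×10⁹ N·m²/C²)(-3.20×10⁻⁹ C)(-2.19×10⁻⁹ C)(1/0.0591 − 1/0.729) = 9.80×10⁻⁷ J.
v = √(2·9.80×10⁻⁷/0.0332) = 7.68×10⁻³ m/s.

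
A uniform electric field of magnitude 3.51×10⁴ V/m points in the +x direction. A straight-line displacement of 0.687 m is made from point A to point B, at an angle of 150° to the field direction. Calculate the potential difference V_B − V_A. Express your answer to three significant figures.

Only the component of displacement along E changes the potential: ΔV = −E·d·cosθ.
ΔV = −(3.51×10⁴ V/m)(0.687 m)cos150° = 2.09×10⁴ V.

2.09×10⁴ V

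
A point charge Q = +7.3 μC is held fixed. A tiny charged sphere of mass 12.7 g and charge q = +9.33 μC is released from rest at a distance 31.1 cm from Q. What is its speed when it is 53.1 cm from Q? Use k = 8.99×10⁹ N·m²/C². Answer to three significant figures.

Only the electrostatic force acts, so mechanical energy is conserved: ½mv² = U₁ − U₂ = kQq(1/r₁ − 1/r₂).
U₁ − U₂ = (8.99×10⁹ N·m²/C²)(7.30×10⁻⁶ C)(9.33×10⁻⁶ C)(1/0.311 − 1/0.531) = 0.816 J.
v = √(2·0.816/0.0127) = 11.3 m/s.

11.3 m/s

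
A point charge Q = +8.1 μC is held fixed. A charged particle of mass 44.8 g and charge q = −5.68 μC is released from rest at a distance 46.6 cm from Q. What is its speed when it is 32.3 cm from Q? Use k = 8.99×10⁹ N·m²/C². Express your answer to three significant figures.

Only the electrostatic force acts, so mechanical energy is conserved: ½mv² = U₁ − U₂ = kQq(1/r₁ − 1/r₂).
U₁ − U₂ = (8.99×10⁹ N·m²/C²)(8.10×10⁻⁶ C)(-5.68×10⁻⁶ C)(1/0.466 − 1/0.323) = 0.393 J.
v = √(2·0.393/0.0448) = 4.19 m/s.

4.19 m/s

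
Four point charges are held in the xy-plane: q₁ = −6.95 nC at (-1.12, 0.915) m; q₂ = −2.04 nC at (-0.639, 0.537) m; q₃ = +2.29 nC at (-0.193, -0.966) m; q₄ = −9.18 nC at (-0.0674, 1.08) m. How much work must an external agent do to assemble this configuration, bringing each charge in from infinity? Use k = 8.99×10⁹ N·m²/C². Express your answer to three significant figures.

7.73×10⁻⁷ J

The work to assemble the configuration equals its total potential energy, U = Σ kqᵢqⱼ/rᵢⱼ over all pairs.
Pair separations: r₁₂ = 0.612 m, r₁₃ = 2.10 m, r₁₄ = 1.07 m, r₂₃ = 1.57 m, r₂₄ = 0.788 m, r₃₄ = 2.05 m.
Summing all 6 pair terms gives U = 7.73×10⁻⁷ J.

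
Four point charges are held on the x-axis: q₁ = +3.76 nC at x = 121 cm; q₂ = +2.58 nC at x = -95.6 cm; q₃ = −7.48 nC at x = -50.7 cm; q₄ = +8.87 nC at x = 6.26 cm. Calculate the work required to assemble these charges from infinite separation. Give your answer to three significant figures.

-1.08×10⁻⁶ J

The work to assemble the configuration equals its total potential energy, U = Σ kqᵢqⱼ/rᵢⱼ over all pairs.
Pair separations: r₁₂ = 2.17 m, r₁₃ = 1.72 m, r₁₄ = 1.15 m, r₂₃ = 0.449 m, r₂₄ = 1.02 m, r₃₄ = 0.570 m.
Summing all 6 pair terms gives U = -1.08×10⁻⁶ J.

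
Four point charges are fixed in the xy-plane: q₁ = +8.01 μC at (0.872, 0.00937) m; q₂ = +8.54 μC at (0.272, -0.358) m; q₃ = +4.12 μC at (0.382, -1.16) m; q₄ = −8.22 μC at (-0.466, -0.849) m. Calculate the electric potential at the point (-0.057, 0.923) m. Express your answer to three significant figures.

9.01×10⁴ V

The total potential is the scalar sum of each charge's contribution, V = Σ kqᵢ/rᵢ.
Distances from the field point to each charge: r₁ = 1.30 m, r₂ = 1.32 m, r₃ = 2.13 m, r₄ = 1.82 m.
V = k[(8.01×10⁻⁶)/(1.30) + (8.54×10⁻⁶)/(1.32) + (4.12×10⁻⁶)/(2.13) + (-8.22×10⁻⁶)/(1.82)] = 9.01×10⁴ V.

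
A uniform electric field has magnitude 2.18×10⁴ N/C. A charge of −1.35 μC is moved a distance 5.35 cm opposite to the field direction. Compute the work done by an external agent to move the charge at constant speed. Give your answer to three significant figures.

-1.57×10⁻³ J

The potential change for a displacement 5.35 cm opposite to the field direction is ΔV = +Ed = 1170 V.
W_ext = qΔV = -1.57×10⁻³ J.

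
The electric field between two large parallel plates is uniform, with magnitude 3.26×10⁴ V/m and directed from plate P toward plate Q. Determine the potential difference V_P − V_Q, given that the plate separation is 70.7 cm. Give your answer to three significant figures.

In a uniform field, potential decreases in the direction of E: ΔV = −E·d for a displacement d parallel to E.
Going from Q to P is a displacement of 70.7 cm opposite to the field, so V_P − V_Q = +Ed = 2.30×10⁴ V.

2.30×10⁴ V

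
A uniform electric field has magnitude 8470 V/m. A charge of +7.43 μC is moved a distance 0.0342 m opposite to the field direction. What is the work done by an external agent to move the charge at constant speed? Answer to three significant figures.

The potential change for a displacement 0.0342 m opposite to the field direction is ΔV = +Ed = 290 V.
W_ext = qΔV = 2.15×10⁻³ J.

2.15×10⁻³ J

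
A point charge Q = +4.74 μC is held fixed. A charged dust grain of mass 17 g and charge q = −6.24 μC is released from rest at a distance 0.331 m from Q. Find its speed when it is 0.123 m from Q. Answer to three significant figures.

12.6 m/s

Only the electrostatic force acts, so mechanical energy is conserved: ½mv² = U₁ − U₂ = kQq(1/r₁ − 1/r₂).
U₁ − U₂ = (8.99×10⁹ N·m²/C²)(4.74×10⁻⁶ C)(-6.24×10⁻⁶ C)(1/0.331 − 1/0.123) = 1.36 J.
v = √(2·1.36/0.0170) = 12.6 m/s.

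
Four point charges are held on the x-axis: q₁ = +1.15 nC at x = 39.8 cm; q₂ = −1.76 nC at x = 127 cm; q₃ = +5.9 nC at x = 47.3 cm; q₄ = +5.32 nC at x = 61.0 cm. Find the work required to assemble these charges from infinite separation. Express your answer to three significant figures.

2.87×10⁻⁶ J

The assembly work is the sum of pairwise potential energies, U = Σ_{i<j} kqᵢqⱼ/rᵢⱼ.
Pair separations: r₁₂ = 0.872 m, r₁₃ = 0.0750 m, r₁₄ = 0.212 m, r₂₃ = 0.797 m, r₂₄ = 0.660 m, r₃₄ = 0.137 m.
Summing all 6 pair terms gives U = 2.87×10⁻⁶ J.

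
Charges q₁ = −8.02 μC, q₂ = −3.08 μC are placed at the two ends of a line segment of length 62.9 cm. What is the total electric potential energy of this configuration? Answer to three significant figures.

0.353 J

The assembly work is the sum of pairwise potential energies, U = Σ_{i<j} kqᵢqⱼ/rᵢⱼ.
The separation is r = 0.629 m.
U = (0.353) = 0.353 J.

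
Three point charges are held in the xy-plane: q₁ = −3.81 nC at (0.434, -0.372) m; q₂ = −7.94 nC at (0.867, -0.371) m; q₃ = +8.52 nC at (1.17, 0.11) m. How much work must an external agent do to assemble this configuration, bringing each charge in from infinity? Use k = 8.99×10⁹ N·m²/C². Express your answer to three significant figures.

-7.73×10⁻⁷ J

The work to assemble the configuration equals its total potential energy, U = Σ kqᵢqⱼ/rᵢⱼ over all pairs.
Pair separations: r₁₂ = 0.433 m, r₁₃ = 0.880 m, r₂₃ = 0.568 m.
U = (6.28×10⁻⁷) + (-3.32×10⁻⁷) + (-1.07×10⁻⁶) = -7.73×10⁻⁷ J.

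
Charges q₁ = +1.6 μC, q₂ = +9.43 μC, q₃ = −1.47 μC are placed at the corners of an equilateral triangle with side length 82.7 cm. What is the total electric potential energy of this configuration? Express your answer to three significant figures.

-0.0122 J

The assembly work is the sum of pairwise potential energies, U = Σ_{i<j} kqᵢqⱼ/rᵢⱼ.
All three pair separations equal the side length, 0.827 m.
U = (0.164) + (-0.0256) + (-0.151) = -0.0122 J.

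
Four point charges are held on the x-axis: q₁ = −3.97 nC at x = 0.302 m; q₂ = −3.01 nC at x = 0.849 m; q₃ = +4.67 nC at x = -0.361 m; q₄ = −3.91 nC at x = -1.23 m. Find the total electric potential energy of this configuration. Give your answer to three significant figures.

The work to assemble the configuration equals its total potential energy, U = Σ kqᵢqⱼ/rᵢⱼ over all pairs.
Pair separations: r₁₂ = 0.547 m, r₁₃ = 0.663 m, r₁₄ = 1.53 m, r₂₃ = 1.21 m, r₂₄ = 2.08 m, r₃₄ = 0.869 m.
Summing all 6 pair terms gives U = -2.06×10⁻⁷ J.

-2.06×10⁻⁷ J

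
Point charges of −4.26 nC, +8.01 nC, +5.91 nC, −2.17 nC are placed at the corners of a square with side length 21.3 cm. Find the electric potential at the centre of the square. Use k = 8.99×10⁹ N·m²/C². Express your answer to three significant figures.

447 V

The total potential is the scalar sum of each charge's contribution, V = Σ kqᵢ/rᵢ.
The distance from each corner to the centre is a√2/2 = 0.151 m.
V = k[(-4.26×10⁻⁹)/(0.151) + (8.01×10⁻⁹)/(0.151) + (5.91×10⁻⁹)/(0.151) + (-2.17×10⁻⁹)/(0.151)] = 447 V.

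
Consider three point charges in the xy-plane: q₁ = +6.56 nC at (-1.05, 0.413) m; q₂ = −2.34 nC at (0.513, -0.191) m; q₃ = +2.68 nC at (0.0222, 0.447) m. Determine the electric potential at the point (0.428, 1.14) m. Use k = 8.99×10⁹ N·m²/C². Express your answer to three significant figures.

50.0 V

Electric potential is a scalar, so the contributions from each charge add algebraically: V = Σ kqᵢ/rᵢ.
Distances from the field point to each charge: r₁ = 1.65 m, r₂ = 1.33 m, r₃ = 0.803 m.
V = k[(6.56×10⁻⁹)/(1.65) + (-2.34×10⁻⁹)/(1.33) + (2.68×10⁻⁹)/(0.803)] = 50.0 V.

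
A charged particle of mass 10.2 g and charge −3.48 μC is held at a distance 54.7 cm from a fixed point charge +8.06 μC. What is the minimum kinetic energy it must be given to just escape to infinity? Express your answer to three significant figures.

To just escape, total mechanical energy must reach zero at infinity: ½mv²_min + U = 0, so ½mv²_min = −U = |kQq|/r.
|U| = |kQq|/r = (8.99×10⁹ N·m²/C²)(8.06×10⁻⁶)(3.48×10⁻⁶)/(0.547) = 0.461 J.

0.461 J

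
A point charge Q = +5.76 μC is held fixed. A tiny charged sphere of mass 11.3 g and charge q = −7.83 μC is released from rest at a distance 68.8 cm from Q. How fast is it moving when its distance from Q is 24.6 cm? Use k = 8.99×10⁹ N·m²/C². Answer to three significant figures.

Only the electrostatic force acts, so mechanical energy is conserved: ½mv² = U₁ − U₂ = kQq(1/r₁ − 1/r₂).
U₁ − U₂ = (8.99×10⁹ N·m²/C²)(5.76×10⁻⁶ C)(-7.83×10⁻⁶ C)(1/0.688 − 1/0.246) = 1.06 J.
v = √(2·1.06/0.0113) = 13.7 m/s.

13.7 m/s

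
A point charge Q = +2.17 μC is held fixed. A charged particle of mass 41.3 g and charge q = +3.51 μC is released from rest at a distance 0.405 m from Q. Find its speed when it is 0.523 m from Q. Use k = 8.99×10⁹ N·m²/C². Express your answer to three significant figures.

1.36 m/s

Only the electrostatic force acts, so mechanical energy is conserved: ½mv² = U₁ − U₂ = kQq(1/r₁ − 1/r₂).
U₁ − U₂ = (8.99×10⁹ N·m²/C²)(2.17×10⁻⁶ C)(3.51×10⁻⁶ C)(1/0.405 − 1/0.523) = 0.0381 J.
v = √(2·0.0381/0.0413) = 1.36 m/s.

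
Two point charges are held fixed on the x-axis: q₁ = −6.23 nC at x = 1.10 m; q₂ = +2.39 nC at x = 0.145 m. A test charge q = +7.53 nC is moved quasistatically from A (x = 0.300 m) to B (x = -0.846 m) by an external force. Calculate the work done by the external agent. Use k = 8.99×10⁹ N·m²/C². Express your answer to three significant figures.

-5.70×10⁻⁷ J

For quasistatic motion the external work equals the change in potential energy: W_ext = qΔV = q(V_B − V_A).
At A: distances to the source charges are 0.800 m, 0.155 m; V_A = Σ kqᵢ/rᵢ = 68.6 V.
At B: distances to the source charges are 1.95 m, 0.991 m; V_B = Σ kqᵢ/rᵢ = -7.10 V.
ΔV = V_B − V_A = -75.7 V.
W_ext = qΔV = (7.53×10⁻⁹ C)(-75.7 V) = -5.70×10⁻⁷ J.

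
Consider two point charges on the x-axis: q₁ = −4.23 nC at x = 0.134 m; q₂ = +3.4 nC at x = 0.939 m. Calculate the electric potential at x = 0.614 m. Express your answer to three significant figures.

14.8 V

The total potential is the scalar sum of each charge's contribution, V = Σ kqᵢ/rᵢ.
Distances from the field point to each charge: r₁ = 0.480 m, r₂ = 0.325 m.
V = k[(-4.23×10⁻⁹)/(0.480) + (3.40×10⁻⁹)/(0.325)] = 14.8 V.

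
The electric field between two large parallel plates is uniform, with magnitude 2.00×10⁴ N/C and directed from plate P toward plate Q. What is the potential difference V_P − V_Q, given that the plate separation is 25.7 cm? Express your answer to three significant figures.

5140 V

In a uniform field, potential decreases in the direction of E: ΔV = −E·d for a displacement d parallel to E.
Going from Q to P is a displacement of 25.7 cm opposite to the field, so V_P − V_Q = +Ed = 5140 V.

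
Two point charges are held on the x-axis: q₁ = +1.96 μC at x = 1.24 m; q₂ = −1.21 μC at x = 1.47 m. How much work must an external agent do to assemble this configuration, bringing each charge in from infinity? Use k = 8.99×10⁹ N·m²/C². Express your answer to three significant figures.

The work to assemble the configuration equals its total potential energy, U = Σ kqᵢqⱼ/rᵢⱼ over all pairs.
Pair separations: r₁₂ = 0.230 m.
U = (-0.0927) = -0.0927 J.

-0.0927 J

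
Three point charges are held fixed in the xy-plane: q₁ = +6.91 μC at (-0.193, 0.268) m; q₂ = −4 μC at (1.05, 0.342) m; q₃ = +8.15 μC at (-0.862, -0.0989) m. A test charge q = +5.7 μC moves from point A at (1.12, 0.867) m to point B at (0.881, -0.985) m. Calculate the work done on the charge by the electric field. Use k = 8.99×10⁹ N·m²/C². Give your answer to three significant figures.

-0.227 J

The work done by the electric force is W_field = −ΔU = −q(V_B − V_A) = q(V_A − V_B).
At A: distances to the source charges are 1.44 m, 0.530 m, 2.20 m; V_A = Σ kqᵢ/rᵢ = 8380 V.
At B: distances to the source charges are 1.65 m, 1.34 m, 1.96 m; V_B = Σ kqᵢ/rᵢ = 4.82×10⁴ V.
ΔV = V_B − V_A = 3.99×10⁴ V.
W_field = −qΔV = −(5.70×10⁻⁶ C)(3.99×10⁴ V) = -0.227 J.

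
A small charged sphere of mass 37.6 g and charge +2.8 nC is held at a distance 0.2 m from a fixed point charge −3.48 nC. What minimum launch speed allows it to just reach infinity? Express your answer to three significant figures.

To just escape, total mechanical energy must reach zero at infinity: ½mv²_min + U = 0, so ½mv²_min = −U = |kQq|/r.
|U| = |kQq|/r = (8.99×10⁹ N·m²/C²)(3.48×10⁻⁹)(2.80×10⁻⁹)/(0.200) = 4.38×10⁻⁷ J.
v_min = √(2|U|/m) = √(2·4.38×10⁻⁷/0.0376) = 4.83×10⁻³ m/s.

4.83×10⁻³ m/s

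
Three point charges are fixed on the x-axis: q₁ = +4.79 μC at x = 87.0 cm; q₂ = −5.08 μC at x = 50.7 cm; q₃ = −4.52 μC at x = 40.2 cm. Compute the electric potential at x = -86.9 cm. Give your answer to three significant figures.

-4.04×10⁴ V

The total potential is the scalar sum of each charge's contribution, V = Σ kqᵢ/rᵢ.
Distances from the field point to each charge: r₁ = 1.74 m, r₂ = 1.38 m, r₃ = 1.27 m.
V = k[(4.79×10⁻⁶)/(1.74) + (-5.08×10⁻⁶)/(1.38) + (-4.52×10⁻⁶)/(1.27)] = -4.04×10⁴ V.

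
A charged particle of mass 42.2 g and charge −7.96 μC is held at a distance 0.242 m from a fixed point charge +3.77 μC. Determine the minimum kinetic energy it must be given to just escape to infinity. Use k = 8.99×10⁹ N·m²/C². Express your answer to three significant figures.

1.11 J

To just escape, total mechanical energy must reach zero at infinity: ½mv²_min + U = 0, so ½mv²_min = −U = |kQq|/r.
|U| = |kQq|/r = (8.99×10⁹ N·m²/C²)(3.77×10⁻⁶)(7.96×10⁻⁶)/(0.242) = 1.11 J.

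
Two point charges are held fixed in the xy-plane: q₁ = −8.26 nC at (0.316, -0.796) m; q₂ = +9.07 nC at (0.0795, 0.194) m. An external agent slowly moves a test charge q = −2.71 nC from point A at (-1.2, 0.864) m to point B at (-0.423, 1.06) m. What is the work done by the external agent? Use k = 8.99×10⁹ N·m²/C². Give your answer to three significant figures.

-5.65×10⁻⁸ J

For quasistatic motion the external work equals the change in potential energy: W_ext = qΔV = q(V_B − V_A).
At A: distances to the source charges are 2.25 m, 1.44 m; V_A = Σ kqᵢ/rᵢ = 23.4 V.
At B: distances to the source charges are 2.00 m, 1.00 m; V_B = Σ kqᵢ/rᵢ = 44.3 V.
ΔV = V_B − V_A = 20.8 V.
W_ext = qΔV = (-2.71×10⁻⁹ C)(20.8 V) = -5.65×10⁻⁸ J.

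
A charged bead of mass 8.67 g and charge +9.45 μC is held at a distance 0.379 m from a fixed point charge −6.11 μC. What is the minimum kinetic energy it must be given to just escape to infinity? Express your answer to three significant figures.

1.37 J

To just escape, total mechanical energy must reach zero at infinity: ½mv²_min + U = 0, so ½mv²_min = −U = |kQq|/r.
|U| = |kQq|/r = (8.99×10⁹ N·m²/C²)(6.11×10⁻⁶)(9.45×10⁻⁶)/(0.379) = 1.37 J.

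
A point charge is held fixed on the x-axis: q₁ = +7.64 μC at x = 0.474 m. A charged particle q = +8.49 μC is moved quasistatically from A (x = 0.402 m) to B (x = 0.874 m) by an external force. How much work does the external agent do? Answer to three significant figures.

For quasistatic motion the external work equals the change in potential energy: W_ext = qΔV = q(V_B − V_A).
At A: distance to the source charge is 0.0720 m; V_A = kq₁/r = 9.54×10⁵ V.
At B: distance to the source charge is 0.400 m; V_B = kq₁/r = 1.72×10⁵ V.
ΔV = V_B − V_A = -7.82×10⁵ V.
W_ext = qΔV = (8.49×10⁻⁶ C)(-7.82×10⁵ V) = -6.64 J.

-6.64 J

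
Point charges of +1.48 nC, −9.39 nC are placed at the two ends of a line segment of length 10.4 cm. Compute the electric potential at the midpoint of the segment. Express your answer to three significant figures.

-1370 V

Electric potential is a scalar, so the contributions from each charge add algebraically: V = Σ kqᵢ/rᵢ.
Each charge is 0.0520 m from the midpoint.
V = k[(1.48×10⁻⁹)/(0.0520) + (-9.39×10⁻⁹)/(0.0520)] = -1370 V.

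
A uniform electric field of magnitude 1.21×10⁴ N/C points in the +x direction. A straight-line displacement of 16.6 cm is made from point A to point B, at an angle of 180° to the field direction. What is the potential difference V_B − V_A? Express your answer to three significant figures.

Only the component of displacement along E changes the potential: ΔV = −E·d·cosθ.
ΔV = −(1.21×10⁴ V/m)(0.166 m)cos180° = 2010 V.

2010 V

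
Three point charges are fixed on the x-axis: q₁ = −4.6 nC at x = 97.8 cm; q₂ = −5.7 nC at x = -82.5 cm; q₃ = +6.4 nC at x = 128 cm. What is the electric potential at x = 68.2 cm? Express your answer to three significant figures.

Electric potential is a scalar, so the contributions from each charge add algebraically: V = Σ kqᵢ/rᵢ.
Distances from the field point to each charge: r₁ = 0.296 m, r₂ = 1.51 m, r₃ = 0.598 m.
V = k[(-4.60×10⁻⁹)/(0.296) + (-5.70×10⁻⁹)/(1.51) + (6.40×10⁻⁹)/(0.598)] = -77.5 V.

-77.5 V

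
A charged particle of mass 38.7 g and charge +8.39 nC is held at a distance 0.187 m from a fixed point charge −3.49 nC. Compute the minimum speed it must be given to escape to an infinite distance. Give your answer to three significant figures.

To just escape, total mechanical energy must reach zero at infinity: ½mv²_min + U = 0, so ½mv²_min = −U = |kQq|/r.
|U| = |kQq|/r = (8.99×10⁹ N·m²/C²)(3.49×10⁻⁹)(8.39×10⁻⁹)/(0.187) = 1.41×10⁻⁶ J.
v_min = √(2|U|/m) = √(2·1.41×10⁻⁶/0.0387) = 8.53×10⁻³ m/s.

8.53×10⁻³ m/s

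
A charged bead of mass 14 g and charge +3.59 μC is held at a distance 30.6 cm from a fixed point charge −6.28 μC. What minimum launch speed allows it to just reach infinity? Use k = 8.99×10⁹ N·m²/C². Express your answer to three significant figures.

To just escape, total mechanical energy must reach zero at infinity: ½mv²_min + U = 0, so ½mv²_min = −U = |kQq|/r.
|U| = |kQq|/r = (8.99×10⁹ N·m²/C²)(6.28×10⁻⁶)(3.59×10⁻⁶)/(0.306) = 0.662 J.
v_min = √(2|U|/m) = √(2·0.662/0.0140) = 9.73 m/s.

9.73 m/s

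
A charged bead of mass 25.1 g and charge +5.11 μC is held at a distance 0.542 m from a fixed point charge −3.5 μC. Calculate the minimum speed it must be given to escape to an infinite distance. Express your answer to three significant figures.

To just escape, total mechanical energy must reach zero at infinity: ½mv²_min + U = 0, so ½mv²_min = −U = |kQq|/r.
|U| = |kQq|/r = (8.99×10⁹ N·m²/C²)(3.50×10⁻⁶)(5.11×10⁻⁶)/(0.542) = 0.297 J.
v_min = √(2|U|/m) = √(2·0.297/0.0251) = 4.86 m/s.

4.86 m/s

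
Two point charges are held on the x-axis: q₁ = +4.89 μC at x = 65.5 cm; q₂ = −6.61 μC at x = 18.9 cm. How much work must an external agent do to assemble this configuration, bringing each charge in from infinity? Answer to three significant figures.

The assembly work is the sum of pairwise potential energies, U = Σ_{i<j} kqᵢqⱼ/rᵢⱼ.
Pair separations: r₁₂ = 0.466 m.
U = (-0.624) = -0.624 J.

-0.624 J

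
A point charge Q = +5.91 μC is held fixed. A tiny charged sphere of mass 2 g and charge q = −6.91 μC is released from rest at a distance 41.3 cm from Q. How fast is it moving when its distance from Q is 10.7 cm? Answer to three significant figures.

50.4 m/s

Only the electrostatic force acts, so mechanical energy is conserved: ½mv² = U₁ − U₂ = kQq(1/r₁ − 1/r₂).
U₁ − U₂ = (8.99×10⁹ N·m²/C²)(5.91×10⁻⁶ C)(-6.91×10⁻⁶ C)(1/0.413 − 1/0.107) = 2.54 J.
v = √(2·2.54/2.00×10⁻³) = 50.4 m/s.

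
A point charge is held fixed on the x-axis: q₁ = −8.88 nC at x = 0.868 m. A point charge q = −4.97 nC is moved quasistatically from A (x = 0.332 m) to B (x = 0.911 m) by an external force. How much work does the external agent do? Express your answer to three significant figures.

For quasistatic motion the external work equals the change in potential energy: W_ext = qΔV = q(V_B − V_A).
At A: distance to the source charge is 0.536 m; V_A = kq₁/r = -149 V.
At B: distance to the source charge is 0.0430 m; V_B = kq₁/r = -1860 V.
ΔV = V_B − V_A = -1710 V.
W_ext = qΔV = (-4.97×10⁻⁹ C)(-1710 V) = 8.49×10⁻⁶ J.

8.49×10⁻⁶ J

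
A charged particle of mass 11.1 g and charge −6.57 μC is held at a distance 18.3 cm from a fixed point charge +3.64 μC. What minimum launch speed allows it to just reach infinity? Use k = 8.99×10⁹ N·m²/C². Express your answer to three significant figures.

14.5 m/s

To just escape, total mechanical energy must reach zero at infinity: ½mv²_min + U = 0, so ½mv²_min = −U = |kQq|/r.
|U| = |kQq|/r = (8.99×10⁹ N·m²/C²)(3.64×10⁻⁶)(6.57×10⁻⁶)/(0.183) = 1.17 J.
v_min = √(2|U|/m) = √(2·1.17/0.0111) = 14.5 m/s.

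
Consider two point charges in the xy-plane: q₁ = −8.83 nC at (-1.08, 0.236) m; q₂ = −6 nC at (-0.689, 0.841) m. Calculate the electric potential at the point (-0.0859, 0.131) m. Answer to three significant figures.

Electric potential is a scalar, so the contributions from each charge add algebraically: V = Σ kqᵢ/rᵢ.
Distances from the field point to each charge: r₁ = 1.00 m, r₂ = 0.932 m.
V = k[(-8.83×10⁻⁹)/(1.00) + (-6.00×10⁻⁹)/(0.932)] = -137 V.

-137 V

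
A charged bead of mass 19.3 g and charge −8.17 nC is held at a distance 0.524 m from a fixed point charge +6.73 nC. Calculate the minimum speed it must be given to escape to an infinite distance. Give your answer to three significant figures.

To just escape, total mechanical energy must reach zero at infinity: ½mv²_min + U = 0, so ½mv²_min = −U = |kQq|/r.
|U| = |kQq|/r = (8.99×10⁹ N·m²/C²)(6.73×10⁻⁹)(8.17×10⁻⁹)/(0.524) = 9.43×10⁻⁷ J.
v_min = √(2|U|/m) = √(2·9.43×10⁻⁷/0.0193) = 9.89×10⁻³ m/s.

9.89×10⁻³ m/s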